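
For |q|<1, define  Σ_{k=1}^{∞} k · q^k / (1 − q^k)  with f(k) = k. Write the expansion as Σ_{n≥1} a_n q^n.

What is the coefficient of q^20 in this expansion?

a_20 = 42

[q^20] f(1)=1,f(2)=2,f(4)=4,f(5)=5,f(10)=10,f(20)=20 ⇒ 42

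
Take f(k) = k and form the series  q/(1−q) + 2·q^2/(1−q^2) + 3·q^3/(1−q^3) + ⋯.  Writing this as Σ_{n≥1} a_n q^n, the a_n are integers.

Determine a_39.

d|39:{1,3,13,39}  Σf=1+3+13+39=56

a_39 = 56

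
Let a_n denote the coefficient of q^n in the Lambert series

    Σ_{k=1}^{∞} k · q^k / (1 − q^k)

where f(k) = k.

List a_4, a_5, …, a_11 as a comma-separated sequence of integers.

7, 6, 12, 8, 15, 13, 18, 12

q^4  k|4↦f(k): 1:1 2:2 4:4  a_4=7
n=5: 1·5 5·1  f→[1+5]=6
d|6:{1,2,3,6}  Σf=1+2+3+6=12
d|7:{7,1}  Σf=7+1=8
n=8: 1·8 2·4 4·2 8·1  f→[1+2+4+8]=15
n=9: 9·1 3·3 1·9  f→[9+3+1]=13
n=10: 1·10 2·5 5·2 10·1  f→[1+2+5+10]=18
n=11: 1·11 11·1  f→[1+11]=12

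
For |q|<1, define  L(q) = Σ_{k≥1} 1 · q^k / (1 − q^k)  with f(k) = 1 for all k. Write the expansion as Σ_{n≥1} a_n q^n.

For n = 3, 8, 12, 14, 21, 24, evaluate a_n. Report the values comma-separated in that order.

2, 4, 6, 4, 4, 8

d|3:{3,1}  Σf=1+1=2
q^8  k|8↦f(k): 8:1 4:1 2:1 1:1  a_8=4
n=12: 1·12 2·6 3·4 4·3 6·2 12·1  f→[1+1+1+1+1+1]=6
n=14: 14·1 7·2 2·7 1·14  f→[1+1+1+1]=4
[q^21] f(21)=1,f(7)=1,f(3)=1,f(1)=1 ⇒ 4
q^24  k|24↦f(k): 24:1 12:1 8:1 6:1 4:1 3:1 2:1 1:1  a_24=8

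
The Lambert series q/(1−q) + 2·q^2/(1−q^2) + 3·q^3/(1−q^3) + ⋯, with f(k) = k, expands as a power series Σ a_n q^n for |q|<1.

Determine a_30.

n=30: 30·1 15·2 10·3 6·5 5·6 3·10 2·15 1·30  f→[30+15+10+6+5+3+2+1]=72

a_30 = 72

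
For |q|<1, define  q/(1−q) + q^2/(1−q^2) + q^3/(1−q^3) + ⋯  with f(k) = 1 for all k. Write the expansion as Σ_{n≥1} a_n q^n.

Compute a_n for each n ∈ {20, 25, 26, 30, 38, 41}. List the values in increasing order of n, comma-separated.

d|20:{1,2,4,5,10,20}  Σf=1+1+1+1+1+1=6
q^25  k|25↦f(k): 1:1 5:1 25:1  a_25=3
d|26:{26,13,2,1}  Σf=1+1+1+1=4
n=30: 30·1 15·2 10·3 6·5 5·6 3·10 2·15 1·30  f→[1+1+1+1+1+1+1+1]=8
d|38:{38,19,2,1}  Σf=1+1+1+1=4
n=41: 41·1 1·41  f→[1+1]=2

6, 3, 4, 8, 4, 2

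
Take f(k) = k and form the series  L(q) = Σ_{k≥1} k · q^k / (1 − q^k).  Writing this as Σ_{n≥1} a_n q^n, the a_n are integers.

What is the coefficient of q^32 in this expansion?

a_32 = 63

d|32:{1,2,4,8,16,32}  Σf=1+2+4+8+16+32=63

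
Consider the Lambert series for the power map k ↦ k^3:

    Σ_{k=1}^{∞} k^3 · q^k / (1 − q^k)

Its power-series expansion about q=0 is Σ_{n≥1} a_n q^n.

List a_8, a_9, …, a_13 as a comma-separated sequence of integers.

585, 757, 1134, 1332, 2044, 2198

d|8:{1,2,4,8}  Σf=1+8+64+512=585
[q^9] f(1)=1,f(3)=27,f(9)=729 ⇒ 757
[q^10] f(10)=1000,f(5)=125,f(2)=8,f(1)=1 ⇒ 1134
q^11  k|11↦f(k): 1:1 11:1331  a_11=1332
n=12: 12·1 6·2 4·3 3·4 2·6 1·12  f→[1728+216+64+27+8+1]=2044
n=13: 1·13 13·1  f→[1+2197]=2198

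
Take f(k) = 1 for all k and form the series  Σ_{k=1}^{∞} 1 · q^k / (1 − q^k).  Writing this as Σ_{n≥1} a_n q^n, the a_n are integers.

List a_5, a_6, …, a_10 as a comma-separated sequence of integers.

d|5:{1,5}  Σf=1+1=2
q^6  k|6↦f(k): 1:1 2:1 3:1 6:1  a_6=4
q^7  k|7↦f(k): 1:1 7:1  a_7=2
q^8  k|8↦f(k): 8:1 4:1 2:1 1:1  a_8=4
n=9: 1·9 3·3 9·1  f→[1+1+1]=3
[q^10] f(10)=1,f(5)=1,f(2)=1,f(1)=1 ⇒ 4

2, 4, 2, 4, 3, 4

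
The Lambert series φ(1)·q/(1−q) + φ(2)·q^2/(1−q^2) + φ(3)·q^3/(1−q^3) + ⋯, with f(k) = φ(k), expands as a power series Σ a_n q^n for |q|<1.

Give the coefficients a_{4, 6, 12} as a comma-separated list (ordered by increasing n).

n=4: 4·1 2·2 1·4  φ→[2+1+1]=4
q^6  k|6↦φ(k): 6:2 3:2 2:1 1:1  a_6=6
[q^12] φ(12)=4,φ(6)=2,φ(4)=2,φ(3)=2,φ(2)=1,φ(1)=1 ⇒ 12

4, 6, 12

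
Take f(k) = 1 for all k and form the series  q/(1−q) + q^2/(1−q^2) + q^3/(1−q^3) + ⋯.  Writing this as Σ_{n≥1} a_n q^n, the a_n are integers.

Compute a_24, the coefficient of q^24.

a_24 = 8

d|24:{24,12,8,6,4,3,2,1}  Σf=1+1+1+1+1+1+1+1=8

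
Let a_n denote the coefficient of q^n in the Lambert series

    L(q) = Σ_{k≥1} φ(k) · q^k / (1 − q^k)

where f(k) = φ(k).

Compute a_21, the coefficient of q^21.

n=21: 21·1 7·3 3·7 1·21  φ→[12+6+2+1]=21

a_21 = 21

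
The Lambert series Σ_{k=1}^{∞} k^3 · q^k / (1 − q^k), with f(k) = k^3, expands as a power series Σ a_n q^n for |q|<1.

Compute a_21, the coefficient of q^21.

d|21:{1,3,7,21}  Σf=1+27+343+9261=9632

a_21 = 9632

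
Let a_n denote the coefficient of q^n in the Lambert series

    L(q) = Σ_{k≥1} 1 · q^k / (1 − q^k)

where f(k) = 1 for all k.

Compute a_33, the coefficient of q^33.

a_33 = 4

d|33:{1,3,11,33}  Σf=1+1+1+1=4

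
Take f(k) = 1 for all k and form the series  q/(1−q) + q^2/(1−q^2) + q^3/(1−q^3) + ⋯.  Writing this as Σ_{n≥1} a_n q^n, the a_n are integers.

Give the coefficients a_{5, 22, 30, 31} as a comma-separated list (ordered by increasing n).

q^5  k|5↦f(k): 5:1 1:1  a_5=2
q^22  k|22↦f(k): 22:1 11:1 2:1 1:1  a_22=4
q^30  k|30↦f(k): 1:1 2:1 3:1 5:1 6:1 10:1 15:1 30:1  a_30=8
q^31  k|31↦f(k): 1:1 31:1  a_31=2

2, 4, 8, 2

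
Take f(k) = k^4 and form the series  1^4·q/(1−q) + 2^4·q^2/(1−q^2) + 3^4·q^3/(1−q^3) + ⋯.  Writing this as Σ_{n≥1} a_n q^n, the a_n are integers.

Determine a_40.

a_40 = 2734994

q^40  k|40↦f(k): 1:1 2:16 4:256 5:625 8:4096 10:10000 20:160000 40:2560000  a_40=2734994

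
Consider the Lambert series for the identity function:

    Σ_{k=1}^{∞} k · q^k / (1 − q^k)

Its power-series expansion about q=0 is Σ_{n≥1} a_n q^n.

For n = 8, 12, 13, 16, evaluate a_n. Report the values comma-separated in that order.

[q^8] f(1)=1,f(2)=2,f(4)=4,f(8)=8 ⇒ 15
[q^12] f(1)=1,f(2)=2,f(3)=3,f(4)=4,f(6)=6,f(12)=12 ⇒ 28
d|13:{13,1}  Σf=13+1=14
q^16  k|16↦f(k): 16:16 8:8 4:4 2:2 1:1  a_16=31

15, 28, 14, 31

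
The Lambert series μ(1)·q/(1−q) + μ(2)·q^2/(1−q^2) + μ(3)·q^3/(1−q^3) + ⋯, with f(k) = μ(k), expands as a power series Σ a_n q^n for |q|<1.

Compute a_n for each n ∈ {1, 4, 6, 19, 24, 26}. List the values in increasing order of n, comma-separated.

1, 0, 0, 0, 0, 0

n=1: 1·1  μ→[1]=1
n=4: 4·1 2·2 1·4  μ→[0+(-1)+1]=0
n=6: 6·1 3·2 2·3 1·6  μ→[1+(-1)+(-1)+1]=0
q^19  k|19↦μ(k): 1:1 19:-1  a_19=0
n=24: 24·1 12·2 8·3 6·4 4·6 3·8 2·12 1·24  μ→[0+0+0+1+0+(-1)+(-1)+1]=0
q^26  k|26↦μ(k): 1:1 2:-1 13:-1 26:1  a_26=0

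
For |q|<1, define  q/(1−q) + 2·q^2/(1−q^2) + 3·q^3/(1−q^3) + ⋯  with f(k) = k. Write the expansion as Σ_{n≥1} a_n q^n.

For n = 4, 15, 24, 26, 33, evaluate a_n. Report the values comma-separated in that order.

7, 24, 60, 42, 48

q^4  k|4↦f(k): 1:1 2:2 4:4  a_4=7
n=15: 15·1 5·3 3·5 1·15  f→[15+5+3+1]=24
n=24: 1·24 2·12 3·8 4·6 6·4 8·3 12·2 24·1  f→[1+2+3+4+6+8+12+24]=60
n=26: 26·1 13·2 2·13 1·26  f→[26+13+2+1]=42
d|33:{33,11,3,1}  Σf=33+11+3+1=48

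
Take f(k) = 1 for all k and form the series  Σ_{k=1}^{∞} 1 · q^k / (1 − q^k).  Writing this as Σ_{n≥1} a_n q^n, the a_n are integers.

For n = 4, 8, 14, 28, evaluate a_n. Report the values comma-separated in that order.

n=4: 4·1 2·2 1·4  f→[1+1+1]=3
n=8: 1·8 2·4 4·2 8·1  f→[1+1+1+1]=4
q^14  k|14↦f(k): 14:1 7:1 2:1 1:1  a_14=4
d|28:{1,2,4,7,14,28}  Σf=1+1+1+1+1+1=6

3, 4, 4, 6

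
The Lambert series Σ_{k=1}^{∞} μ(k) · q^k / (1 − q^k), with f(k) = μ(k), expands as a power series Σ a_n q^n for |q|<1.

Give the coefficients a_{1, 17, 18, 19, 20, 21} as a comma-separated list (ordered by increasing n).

n=1: 1·1  μ→[1]=1
[q^17] μ(17)=-1,μ(1)=1 ⇒ 0
q^18  k|18↦μ(k): 1:1 2:-1 3:-1 6:1 9:0 18:0  a_18=0
[q^19] μ(1)=1,μ(19)=-1 ⇒ 0
[q^20] μ(20)=0,μ(10)=1,μ(5)=-1,μ(4)=0,μ(2)=-1,μ(1)=1 ⇒ 0
d|21:{1,3,7,21}  Σμ=1+(-1)+(-1)+1=0

1, 0, 0, 0, 0, 0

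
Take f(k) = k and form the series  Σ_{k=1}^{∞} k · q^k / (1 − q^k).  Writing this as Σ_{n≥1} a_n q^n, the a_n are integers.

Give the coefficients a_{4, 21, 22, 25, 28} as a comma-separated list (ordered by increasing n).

7, 32, 36, 31, 56

n=4: 1·4 2·2 4·1  f→[1+2+4]=7
q^21  k|21↦f(k): 21:21 7:7 3:3 1:1  a_21=32
q^22  k|22↦f(k): 22:22 11:11 2:2 1:1  a_22=36
[q^25] f(25)=25,f(5)=5,f(1)=1 ⇒ 31
d|28:{1,2,4,7,14,28}  Σf=1+2+4+7+14+28=56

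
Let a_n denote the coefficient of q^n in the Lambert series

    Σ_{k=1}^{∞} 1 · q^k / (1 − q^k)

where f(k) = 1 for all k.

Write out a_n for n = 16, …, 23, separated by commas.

5, 2, 6, 2, 6, 4, 4, 2

n=16: 16·1 8·2 4·4 2·8 1·16  f→[1+1+1+1+1]=5
d|17:{17,1}  Σf=1+1=2
q^18  k|18↦f(k): 18:1 9:1 6:1 3:1 2:1 1:1  a_18=6
n=19: 1·19 19·1  f→[1+1]=2
d|20:{20,10,5,4,2,1}  Σf=1+1+1+1+1+1=6
n=21: 21·1 7·3 3·7 1·21  f→[1+1+1+1]=4
q^22  k|22↦f(k): 1:1 2:1 11:1 22:1  a_22=4
[q^23] f(1)=1,f(23)=1 ⇒ 2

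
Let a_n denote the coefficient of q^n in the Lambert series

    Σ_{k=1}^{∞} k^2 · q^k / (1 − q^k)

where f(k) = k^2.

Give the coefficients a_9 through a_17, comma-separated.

91, 130, 122, 210, 170, 250, 260, 341, 290

q^9  k|9↦f(k): 1:1 3:9 9:81  a_9=91
q^10  k|10↦f(k): 10:100 5:25 2:4 1:1  a_10=130
[q^11] f(1)=1,f(11)=121 ⇒ 122
n=12: 1·12 2·6 3·4 4·3 6·2 12·1  f→[1+4+9+16+36+144]=210
n=13: 13·1 1·13  f→[169+1]=170
[q^14] f(1)=1,f(2)=4,f(7)=49,f(14)=196 ⇒ 250
n=15: 15·1 5·3 3·5 1·15  f→[225+25+9+1]=260
d|16:{16,8,4,2,1}  Σf=256+64+16+4+1=341
d|17:{17,1}  Σf=289+1=290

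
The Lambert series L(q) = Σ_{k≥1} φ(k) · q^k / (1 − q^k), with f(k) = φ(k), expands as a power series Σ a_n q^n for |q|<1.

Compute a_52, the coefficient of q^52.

q^52  k|52↦φ(k): 52:24 26:12 13:12 4:2 2:1 1:1  a_52=52

a_52 = 52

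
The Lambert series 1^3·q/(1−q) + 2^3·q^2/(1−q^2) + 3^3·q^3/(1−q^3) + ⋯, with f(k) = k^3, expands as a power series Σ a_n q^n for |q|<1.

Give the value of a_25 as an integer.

d|25:{1,5,25}  Σf=1+125+15625=15751

a_25 = 15751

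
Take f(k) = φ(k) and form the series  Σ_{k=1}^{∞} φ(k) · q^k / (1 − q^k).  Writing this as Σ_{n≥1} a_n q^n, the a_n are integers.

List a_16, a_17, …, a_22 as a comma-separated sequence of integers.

n=16: 16·1 8·2 4·4 2·8 1·16  φ→[8+4+2+1+1]=16
d|17:{17,1}  Σφ=16+1=17
q^18  k|18↦φ(k): 1:1 2:1 3:2 6:2 9:6 18:6  a_18=18
q^19  k|19↦φ(k): 19:18 1:1  a_19=19
[q^20] φ(1)=1,φ(2)=1,φ(4)=2,φ(5)=4,φ(10)=4,φ(20)=8 ⇒ 20
n=21: 1·21 3·7 7·3 21·1  φ→[1+2+6+12]=21
[q^22] φ(22)=10,φ(11)=10,φ(2)=1,φ(1)=1 ⇒ 22

16, 17, 18, 19, 20, 21, 22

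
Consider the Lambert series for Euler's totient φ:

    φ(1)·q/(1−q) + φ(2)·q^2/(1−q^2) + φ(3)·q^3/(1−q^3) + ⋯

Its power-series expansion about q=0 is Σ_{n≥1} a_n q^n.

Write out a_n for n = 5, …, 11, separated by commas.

d|5:{5,1}  Σφ=4+1=5
d|6:{6,3,2,1}  Σφ=2+2+1+1=6
[q^7] φ(7)=6,φ(1)=1 ⇒ 7
d|8:{8,4,2,1}  Σφ=4+2+1+1=8
[q^9] φ(9)=6,φ(3)=2,φ(1)=1 ⇒ 9
d|10:{10,5,2,1}  Σφ=4+4+1+1=10
q^11  k|11↦φ(k): 1:1 11:10  a_11=11

5, 6, 7, 8, 9, 10, 11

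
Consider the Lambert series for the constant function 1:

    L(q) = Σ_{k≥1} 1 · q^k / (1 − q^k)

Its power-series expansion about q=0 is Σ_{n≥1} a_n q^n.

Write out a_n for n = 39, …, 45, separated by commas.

n=39: 39·1 13·3 3·13 1·39  f→[1+1+1+1]=4
n=40: 1·40 2·20 4·10 5·8 8·5 10·4 20·2 40·1  f→[1+1+1+1+1+1+1+1]=8
d|41:{1,41}  Σf=1+1=2
[q^42] f(42)=1,f(21)=1,f(14)=1,f(7)=1,f(6)=1,f(3)=1,f(2)=1,f(1)=1 ⇒ 8
[q^43] f(43)=1,f(1)=1 ⇒ 2
q^44  k|44↦f(k): 1:1 2:1 4:1 11:1 22:1 44:1  a_44=6
q^45  k|45↦f(k): 45:1 15:1 9:1 5:1 3:1 1:1  a_45=6

4, 8, 2, 8, 2, 6, 6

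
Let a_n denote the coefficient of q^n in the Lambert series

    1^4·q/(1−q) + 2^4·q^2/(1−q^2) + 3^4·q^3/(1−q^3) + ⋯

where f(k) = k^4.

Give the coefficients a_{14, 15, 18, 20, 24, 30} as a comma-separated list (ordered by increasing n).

[q^14] f(14)=38416,f(7)=2401,f(2)=16,f(1)=1 ⇒ 40834
[q^15] f(1)=1,f(3)=81,f(5)=625,f(15)=50625 ⇒ 51332
d|18:{18,9,6,3,2,1}  Σf=104976+6561+1296+81+16+1=112931
d|20:{1,2,4,5,10,20}  Σf=1+16+256+625+10000+160000=170898
[q^24] f(1)=1,f(2)=16,f(3)=81,f(4)=256,f(6)=1296,f(8)=4096,f(12)=20736,f(24)=331776 ⇒ 358258
n=30: 30·1 15·2 10·3 6·5 5·6 3·10 2·15 1·30  f→[810000+50625+10000+1296+625+81+16+1]=872644

40834, 51332, 112931, 170898, 358258, 872644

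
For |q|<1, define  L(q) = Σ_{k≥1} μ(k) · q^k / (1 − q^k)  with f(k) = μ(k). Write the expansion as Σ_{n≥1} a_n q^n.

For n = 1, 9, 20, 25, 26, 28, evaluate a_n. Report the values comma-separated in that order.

1, 0, 0, 0, 0, 0

q^1  k|1↦μ(k): 1:1  a_1=1
d|9:{9,3,1}  Σμ=0+(-1)+1=0
n=20: 1·20 2·10 4·5 5·4 10·2 20·1  μ→[1+(-1)+0+(-1)+1+0]=0
d|25:{25,5,1}  Σμ=0+(-1)+1=0
q^26  k|26↦μ(k): 1:1 2:-1 13:-1 26:1  a_26=0
[q^28] μ(28)=0,μ(14)=1,μ(7)=-1,μ(4)=0,μ(2)=-1,μ(1)=1 ⇒ 0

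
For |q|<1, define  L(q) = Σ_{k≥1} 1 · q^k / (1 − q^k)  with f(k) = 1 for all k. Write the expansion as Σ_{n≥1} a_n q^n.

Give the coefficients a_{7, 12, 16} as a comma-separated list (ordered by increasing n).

q^7  k|7↦f(k): 1:1 7:1  a_7=2
d|12:{12,6,4,3,2,1}  Σf=1+1+1+1+1+1=6
n=16: 16·1 8·2 4·4 2·8 1·16  f→[1+1+1+1+1]=5

2, 6, 5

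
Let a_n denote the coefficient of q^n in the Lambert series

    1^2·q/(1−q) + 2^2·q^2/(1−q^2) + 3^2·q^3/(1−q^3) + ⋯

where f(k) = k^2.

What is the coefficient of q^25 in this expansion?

a_25 = 651

q^25  k|25↦f(k): 1:1 5:25 25:625  a_25=651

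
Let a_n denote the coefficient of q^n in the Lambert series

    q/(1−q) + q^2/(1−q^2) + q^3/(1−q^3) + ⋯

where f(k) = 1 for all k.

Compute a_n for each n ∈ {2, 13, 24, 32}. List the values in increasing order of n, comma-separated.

2, 2, 8, 6

q^2  k|2↦f(k): 1:1 2:1  a_2=2
[q^13] f(1)=1,f(13)=1 ⇒ 2
q^24  k|24↦f(k): 1:1 2:1 3:1 4:1 6:1 8:1 12:1 24:1  a_24=8
q^32  k|32↦f(k): 1:1 2:1 4:1 8:1 16:1 32:1  a_32=6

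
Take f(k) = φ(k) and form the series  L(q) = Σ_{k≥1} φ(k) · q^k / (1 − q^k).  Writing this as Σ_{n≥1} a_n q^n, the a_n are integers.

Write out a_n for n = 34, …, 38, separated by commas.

n=34: 34·1 17·2 2·17 1·34  φ→[16+16+1+1]=34
d|35:{1,5,7,35}  Σφ=1+4+6+24=35
q^36  k|36↦φ(k): 1:1 2:1 3:2 4:2 6:2 9:6 12:4 18:6 36:12  a_36=36
q^37  k|37↦φ(k): 37:36 1:1  a_37=37
d|38:{38,19,2,1}  Σφ=18+18+1+1=38

34, 35, 36, 37, 38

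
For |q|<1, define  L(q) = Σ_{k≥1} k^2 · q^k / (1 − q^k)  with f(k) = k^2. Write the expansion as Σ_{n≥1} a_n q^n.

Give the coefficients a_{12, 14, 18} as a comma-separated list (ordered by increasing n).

d|12:{12,6,4,3,2,1}  Σf=144+36+16+9+4+1=210
d|14:{14,7,2,1}  Σf=196+49+4+1=250
[q^18] f(18)=324,f(9)=81,f(6)=36,f(3)=9,f(2)=4,f(1)=1 ⇒ 455

210, 250, 455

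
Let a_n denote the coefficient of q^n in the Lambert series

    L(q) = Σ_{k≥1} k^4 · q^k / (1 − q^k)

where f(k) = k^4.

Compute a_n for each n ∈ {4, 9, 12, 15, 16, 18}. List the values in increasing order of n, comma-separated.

[q^4] f(4)=256,f(2)=16,f(1)=1 ⇒ 273
q^9  k|9↦f(k): 9:6561 3:81 1:1  a_9=6643
n=12: 12·1 6·2 4·3 3·4 2·6 1·12  f→[20736+1296+256+81+16+1]=22386
d|15:{15,5,3,1}  Σf=50625+625+81+1=51332
q^16  k|16↦f(k): 1:1 2:16 4:256 8:4096 16:65536  a_16=69905
n=18: 1·18 2·9 3·6 6·3 9·2 18·1  f→[1+16+81+1296+6561+104976]=112931

273, 6643, 22386, 51332, 69905, 112931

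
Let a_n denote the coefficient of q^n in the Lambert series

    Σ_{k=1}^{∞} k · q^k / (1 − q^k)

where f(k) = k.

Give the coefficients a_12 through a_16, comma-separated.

d|12:{1,2,3,4,6,12}  Σf=1+2+3+4+6+12=28
n=13: 1·13 13·1  f→[1+13]=14
[q^14] f(1)=1,f(2)=2,f(7)=7,f(14)=14 ⇒ 24
d|15:{1,3,5,15}  Σf=1+3+5+15=24
[q^16] f(1)=1,f(2)=2,f(4)=4,f(8)=8,f(16)=16 ⇒ 31

28, 14, 24, 24, 31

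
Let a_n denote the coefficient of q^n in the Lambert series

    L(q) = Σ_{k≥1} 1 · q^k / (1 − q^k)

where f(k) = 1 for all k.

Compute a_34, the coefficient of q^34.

a_34 = 4

n=34: 1·34 2·17 17·2 34·1  f→[1+1+1+1]=4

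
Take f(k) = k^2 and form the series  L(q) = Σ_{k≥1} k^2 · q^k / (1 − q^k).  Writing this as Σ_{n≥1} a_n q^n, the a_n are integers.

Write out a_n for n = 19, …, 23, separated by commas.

n=19: 19·1 1·19  f→[361+1]=362
d|20:{1,2,4,5,10,20}  Σf=1+4+16+25+100+400=546
n=21: 1·21 3·7 7·3 21·1  f→[1+9+49+441]=500
q^22  k|22↦f(k): 1:1 2:4 11:121 22:484  a_22=610
q^23  k|23↦f(k): 1:1 23:529  a_23=530

362, 546, 500, 610, 530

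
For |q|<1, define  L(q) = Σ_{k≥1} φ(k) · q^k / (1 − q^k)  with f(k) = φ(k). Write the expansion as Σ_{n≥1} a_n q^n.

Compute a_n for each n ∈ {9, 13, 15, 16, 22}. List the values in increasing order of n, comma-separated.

q^9  k|9↦φ(k): 1:1 3:2 9:6  a_9=9
d|13:{13,1}  Σφ=12+1=13
q^15  k|15↦φ(k): 1:1 3:2 5:4 15:8  a_15=15
d|16:{1,2,4,8,16}  Σφ=1+1+2+4+8=16
d|22:{1,2,11,22}  Σφ=1+1+10+10=22

9, 13, 15, 16, 22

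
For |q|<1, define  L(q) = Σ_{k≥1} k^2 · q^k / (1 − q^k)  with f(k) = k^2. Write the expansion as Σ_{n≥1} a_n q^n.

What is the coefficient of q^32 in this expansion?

q^32  k|32↦f(k): 32:1024 16:256 8:64 4:16 2:4 1:1  a_32=1365

a_32 = 1365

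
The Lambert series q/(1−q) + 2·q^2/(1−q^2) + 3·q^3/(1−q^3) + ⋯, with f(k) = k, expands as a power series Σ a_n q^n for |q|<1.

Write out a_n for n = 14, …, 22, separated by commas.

n=14: 14·1 7·2 2·7 1·14  f→[14+7+2+1]=24
q^15  k|15↦f(k): 1:1 3:3 5:5 15:15  a_15=24
d|16:{1,2,4,8,16}  Σf=1+2+4+8+16=31
q^17  k|17↦f(k): 1:1 17:17  a_17=18
d|18:{18,9,6,3,2,1}  Σf=18+9+6+3+2+1=39
q^19  k|19↦f(k): 1:1 19:19  a_19=20
d|20:{1,2,4,5,10,20}  Σf=1+2+4+5+10+20=42
q^21  k|21↦f(k): 21:21 7:7 3:3 1:1  a_21=32
[q^22] f(22)=22,f(11)=11,f(2)=2,f(1)=1 ⇒ 36

24, 24, 31, 18, 39, 20, 42, 32, 36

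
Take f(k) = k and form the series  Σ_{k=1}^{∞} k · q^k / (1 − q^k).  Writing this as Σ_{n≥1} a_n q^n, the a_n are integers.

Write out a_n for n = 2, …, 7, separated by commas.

3, 4, 7, 6, 12, 8

n=2: 2·1 1·2  f→[2+1]=3
q^3  k|3↦f(k): 3:3 1:1  a_3=4
d|4:{1,2,4}  Σf=1+2+4=7
q^5  k|5↦f(k): 1:1 5:5  a_5=6
q^6  k|6↦f(k): 1:1 2:2 3:3 6:6  a_6=12
q^7  k|7↦f(k): 1:1 7:7  a_7=8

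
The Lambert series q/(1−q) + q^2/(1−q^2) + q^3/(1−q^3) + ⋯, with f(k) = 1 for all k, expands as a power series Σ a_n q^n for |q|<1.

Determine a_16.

n=16: 16·1 8·2 4·4 2·8 1·16  f→[1+1+1+1+1]=5

a_16 = 5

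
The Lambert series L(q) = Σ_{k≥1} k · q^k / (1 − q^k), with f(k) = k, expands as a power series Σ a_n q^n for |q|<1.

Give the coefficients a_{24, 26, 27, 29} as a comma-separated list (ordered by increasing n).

q^24  k|24↦f(k): 24:24 12:12 8:8 6:6 4:4 3:3 2:2 1:1  a_24=60
q^26  k|26↦f(k): 1:1 2:2 13:13 26:26  a_26=42
n=27: 1·27 3·9 9·3 27·1  f→[1+3+9+27]=40
d|29:{29,1}  Σf=29+1=30

60, 42, 40, 30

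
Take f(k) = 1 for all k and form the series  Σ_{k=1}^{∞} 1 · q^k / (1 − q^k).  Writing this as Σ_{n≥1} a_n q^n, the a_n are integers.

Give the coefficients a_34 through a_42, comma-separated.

d|34:{1,2,17,34}  Σf=1+1+1+1=4
n=35: 35·1 7·5 5·7 1·35  f→[1+1+1+1]=4
d|36:{1,2,3,4,6,9,12,18,36}  Σf=1+1+1+1+1+1+1+1+1=9
q^37  k|37↦f(k): 37:1 1:1  a_37=2
n=38: 1·38 2·19 19·2 38·1  f→[1+1+1+1]=4
q^39  k|39↦f(k): 39:1 13:1 3:1 1:1  a_39=4
[q^40] f(40)=1,f(20)=1,f(10)=1,f(8)=1,f(5)=1,f(4)=1,f(2)=1,f(1)=1 ⇒ 8
[q^41] f(41)=1,f(1)=1 ⇒ 2
q^42  k|42↦f(k): 42:1 21:1 14:1 7:1 6:1 3:1 2:1 1:1  a_42=8

4, 4, 9, 2, 4, 4, 8, 2, 8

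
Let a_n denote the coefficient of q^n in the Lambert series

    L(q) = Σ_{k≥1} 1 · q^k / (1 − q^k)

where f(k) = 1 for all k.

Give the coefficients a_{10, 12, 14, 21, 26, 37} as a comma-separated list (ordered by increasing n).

n=10: 10·1 5·2 2·5 1·10  f→[1+1+1+1]=4
n=12: 1·12 2·6 3·4 4·3 6·2 12·1  f→[1+1+1+1+1+1]=6
[q^14] f(14)=1,f(7)=1,f(2)=1,f(1)=1 ⇒ 4
n=21: 1·21 3·7 7·3 21·1  f→[1+1+1+1]=4
n=26: 1·26 2·13 13·2 26·1  f→[1+1+1+1]=4
n=37: 1·37 37·1  f→[1+1]=2

4, 6, 4, 4, 4, 2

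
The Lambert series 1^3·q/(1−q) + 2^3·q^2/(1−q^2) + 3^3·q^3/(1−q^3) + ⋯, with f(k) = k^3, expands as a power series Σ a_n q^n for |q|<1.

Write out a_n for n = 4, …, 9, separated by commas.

d|4:{4,2,1}  Σf=64+8+1=73
d|5:{1,5}  Σf=1+125=126
q^6  k|6↦f(k): 6:216 3:27 2:8 1:1  a_6=252
q^7  k|7↦f(k): 1:1 7:343  a_7=344
n=8: 8·1 4·2 2·4 1·8  f→[512+64+8+1]=585
[q^9] f(1)=1,f(3)=27,f(9)=729 ⇒ 757

73, 126, 252, 344, 585, 757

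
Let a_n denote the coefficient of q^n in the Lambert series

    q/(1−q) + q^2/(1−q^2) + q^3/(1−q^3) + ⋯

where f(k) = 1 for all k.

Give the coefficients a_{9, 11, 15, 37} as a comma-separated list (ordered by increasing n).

q^9  k|9↦f(k): 1:1 3:1 9:1  a_9=3
d|11:{1,11}  Σf=1+1=2
d|15:{15,5,3,1}  Σf=1+1+1+1=4
d|37:{37,1}  Σf=1+1=2

3, 2, 4, 2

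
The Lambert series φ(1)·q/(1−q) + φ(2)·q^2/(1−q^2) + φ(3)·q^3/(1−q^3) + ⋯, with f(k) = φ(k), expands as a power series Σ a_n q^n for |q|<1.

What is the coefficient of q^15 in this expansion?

[q^15] φ(15)=8,φ(5)=4,φ(3)=2,φ(1)=1 ⇒ 15

a_15 = 15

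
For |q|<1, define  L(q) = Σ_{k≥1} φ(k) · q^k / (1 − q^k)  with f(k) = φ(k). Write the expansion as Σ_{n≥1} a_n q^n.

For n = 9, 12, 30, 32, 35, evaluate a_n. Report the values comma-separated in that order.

q^9  k|9↦φ(k): 9:6 3:2 1:1  a_9=9
q^12  k|12↦φ(k): 12:4 6:2 4:2 3:2 2:1 1:1  a_12=12
q^30  k|30↦φ(k): 1:1 2:1 3:2 5:4 6:2 10:4 15:8 30:8  a_30=30
d|32:{1,2,4,8,16,32}  Σφ=1+1+2+4+8+16=32
q^35  k|35↦φ(k): 1:1 5:4 7:6 35:24  a_35=35

9, 12, 30, 32, 35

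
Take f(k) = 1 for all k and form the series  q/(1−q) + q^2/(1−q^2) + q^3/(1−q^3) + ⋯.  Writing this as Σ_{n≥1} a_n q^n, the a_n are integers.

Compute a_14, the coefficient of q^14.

a_14 = 4

d|14:{14,7,2,1}  Σf=1+1+1+1=4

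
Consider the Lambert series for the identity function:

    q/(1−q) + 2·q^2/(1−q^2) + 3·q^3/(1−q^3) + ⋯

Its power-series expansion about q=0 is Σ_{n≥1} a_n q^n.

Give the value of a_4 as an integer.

a_4 = 7

n=4: 1·4 2·2 4·1  f→[1+2+4]=7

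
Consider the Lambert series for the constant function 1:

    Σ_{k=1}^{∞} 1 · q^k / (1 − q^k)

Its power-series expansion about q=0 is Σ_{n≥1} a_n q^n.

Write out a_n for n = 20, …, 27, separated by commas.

6, 4, 4, 2, 8, 3, 4, 4

[q^20] f(1)=1,f(2)=1,f(4)=1,f(5)=1,f(10)=1,f(20)=1 ⇒ 6
[q^21] f(21)=1,f(7)=1,f(3)=1,f(1)=1 ⇒ 4
d|22:{1,2,11,22}  Σf=1+1+1+1=4
d|23:{23,1}  Σf=1+1=2
d|24:{1,2,3,4,6,8,12,24}  Σf=1+1+1+1+1+1+1+1=8
q^25  k|25↦f(k): 25:1 5:1 1:1  a_25=3
[q^26] f(1)=1,f(2)=1,f(13)=1,f(26)=1 ⇒ 4
n=27: 1·27 3·9 9·3 27·1  f→[1+1+1+1]=4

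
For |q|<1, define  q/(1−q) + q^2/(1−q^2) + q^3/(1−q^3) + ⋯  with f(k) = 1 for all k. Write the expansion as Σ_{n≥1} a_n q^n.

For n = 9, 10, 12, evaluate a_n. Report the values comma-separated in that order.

3, 4, 6

[q^9] f(9)=1,f(3)=1,f(1)=1 ⇒ 3
d|10:{1,2,5,10}  Σf=1+1+1+1=4
d|12:{12,6,4,3,2,1}  Σf=1+1+1+1+1+1=6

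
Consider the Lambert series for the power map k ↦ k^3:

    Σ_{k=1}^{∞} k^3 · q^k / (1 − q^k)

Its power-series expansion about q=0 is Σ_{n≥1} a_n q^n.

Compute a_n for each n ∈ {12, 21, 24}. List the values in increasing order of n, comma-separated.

2044, 9632, 16380

[q^12] f(1)=1,f(2)=8,f(3)=27,f(4)=64,f(6)=216,f(12)=1728 ⇒ 2044
q^21  k|21↦f(k): 1:1 3:27 7:343 21:9261  a_21=9632
d|24:{1,2,3,4,6,8,12,24}  Σf=1+8+27+64+216+512+1728+13824=16380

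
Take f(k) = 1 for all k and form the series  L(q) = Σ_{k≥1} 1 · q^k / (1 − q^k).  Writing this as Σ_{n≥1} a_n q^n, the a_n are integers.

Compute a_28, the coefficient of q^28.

n=28: 28·1 14·2 7·4 4·7 2·14 1·28  f→[1+1+1+1+1+1]=6

a_28 = 6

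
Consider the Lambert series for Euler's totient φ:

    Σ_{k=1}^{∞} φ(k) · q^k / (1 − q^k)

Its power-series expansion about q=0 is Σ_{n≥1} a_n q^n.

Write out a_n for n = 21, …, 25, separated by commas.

d|21:{1,3,7,21}  Σφ=1+2+6+12=21
[q^22] φ(1)=1,φ(2)=1,φ(11)=10,φ(22)=10 ⇒ 22
q^23  k|23↦φ(k): 1:1 23:22  a_23=23
d|24:{1,2,3,4,6,8,12,24}  Σφ=1+1+2+2+2+4+4+8=24
q^25  k|25↦φ(k): 1:1 5:4 25:20  a_25=25

21, 22, 23, 24, 25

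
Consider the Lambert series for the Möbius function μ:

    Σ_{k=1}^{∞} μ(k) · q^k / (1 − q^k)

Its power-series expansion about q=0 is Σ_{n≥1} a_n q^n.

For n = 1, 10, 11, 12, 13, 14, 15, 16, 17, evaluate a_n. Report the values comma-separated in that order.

[q^1] μ(1)=1 ⇒ 1
d|10:{1,2,5,10}  Σμ=1+(-1)+(-1)+1=0
n=11: 11·1 1·11  μ→[(-1)+1]=0
n=12: 1·12 2·6 3·4 4·3 6·2 12·1  μ→[1+(-1)+(-1)+0+1+0]=0
q^13  k|13↦μ(k): 1:1 13:-1  a_13=0
d|14:{1,2,7,14}  Σμ=1+(-1)+(-1)+1=0
[q^15] μ(1)=1,μ(3)=-1,μ(5)=-1,μ(15)=1 ⇒ 0
[q^16] μ(1)=1,μ(2)=-1,μ(4)=0,μ(8)=0,μ(16)=0 ⇒ 0
n=17: 17·1 1·17  μ→[(-1)+1]=0

1, 0, 0, 0, 0, 0, 0, 0, 0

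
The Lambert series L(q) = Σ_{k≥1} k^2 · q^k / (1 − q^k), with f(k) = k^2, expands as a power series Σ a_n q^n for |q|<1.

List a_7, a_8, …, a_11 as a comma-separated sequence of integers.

50, 85, 91, 130, 122

n=7: 1·7 7·1  f→[1+49]=50
d|8:{8,4,2,1}  Σf=64+16+4+1=85
n=9: 1·9 3·3 9·1  f→[1+9+81]=91
[q^10] f(1)=1,f(2)=4,f(5)=25,f(10)=100 ⇒ 130
[q^11] f(1)=1,f(11)=121 ⇒ 122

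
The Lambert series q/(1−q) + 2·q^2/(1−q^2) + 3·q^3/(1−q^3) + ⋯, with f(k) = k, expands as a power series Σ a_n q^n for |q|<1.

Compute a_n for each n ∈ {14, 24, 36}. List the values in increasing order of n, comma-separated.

24, 60, 91

d|14:{1,2,7,14}  Σf=1+2+7+14=24
n=24: 1·24 2·12 3·8 4·6 6·4 8·3 12·2 24·1  f→[1+2+3+4+6+8+12+24]=60
[q^36] f(36)=36,f(18)=18,f(12)=12,f(9)=9,f(6)=6,f(4)=4,f(3)=3,f(2)=2,f(1)=1 ⇒ 91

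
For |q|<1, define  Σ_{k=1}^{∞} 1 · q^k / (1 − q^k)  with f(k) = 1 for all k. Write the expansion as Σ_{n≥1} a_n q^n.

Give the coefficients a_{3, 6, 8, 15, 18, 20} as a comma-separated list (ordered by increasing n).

2, 4, 4, 4, 6, 6

q^3  k|3↦f(k): 3:1 1:1  a_3=2
[q^6] f(1)=1,f(2)=1,f(3)=1,f(6)=1 ⇒ 4
[q^8] f(8)=1,f(4)=1,f(2)=1,f(1)=1 ⇒ 4
[q^15] f(1)=1,f(3)=1,f(5)=1,f(15)=1 ⇒ 4
q^18  k|18↦f(k): 1:1 2:1 3:1 6:1 9:1 18:1  a_18=6
[q^20] f(1)=1,f(2)=1,f(4)=1,f(5)=1,f(10)=1,f(20)=1 ⇒ 6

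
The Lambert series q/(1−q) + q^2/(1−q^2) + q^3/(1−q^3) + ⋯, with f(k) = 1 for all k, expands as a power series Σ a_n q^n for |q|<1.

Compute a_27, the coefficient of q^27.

[q^27] f(1)=1,f(3)=1,f(9)=1,f(27)=1 ⇒ 4

a_27 = 4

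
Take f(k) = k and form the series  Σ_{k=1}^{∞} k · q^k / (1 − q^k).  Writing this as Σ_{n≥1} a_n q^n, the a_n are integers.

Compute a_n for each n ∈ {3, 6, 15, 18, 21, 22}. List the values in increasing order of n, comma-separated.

4, 12, 24, 39, 32, 36

d|3:{1,3}  Σf=1+3=4
d|6:{1,2,3,6}  Σf=1+2+3+6=12
q^15  k|15↦f(k): 1:1 3:3 5:5 15:15  a_15=24
[q^18] f(1)=1,f(2)=2,f(3)=3,f(6)=6,f(9)=9,f(18)=18 ⇒ 39
n=21: 21·1 7·3 3·7 1·21  f→[21+7+3+1]=32
q^22  k|22↦f(k): 1:1 2:2 11:11 22:22  a_22=36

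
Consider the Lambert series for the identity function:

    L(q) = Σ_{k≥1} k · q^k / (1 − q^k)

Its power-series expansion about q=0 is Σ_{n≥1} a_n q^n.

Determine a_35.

[q^35] f(35)=35,f(7)=7,f(5)=5,f(1)=1 ⇒ 48

a_35 = 48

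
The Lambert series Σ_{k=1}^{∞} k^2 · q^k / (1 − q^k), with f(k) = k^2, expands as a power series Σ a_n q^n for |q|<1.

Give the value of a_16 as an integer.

a_16 = 341

d|16:{1,2,4,8,16}  Σf=1+4+16+64+256=341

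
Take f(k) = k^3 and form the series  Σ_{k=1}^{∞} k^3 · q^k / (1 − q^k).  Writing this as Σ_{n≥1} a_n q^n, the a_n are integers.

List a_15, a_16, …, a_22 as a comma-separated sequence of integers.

d|15:{15,5,3,1}  Σf=3375+125+27+1=3528
n=16: 1·16 2·8 4·4 8·2 16·1  f→[1+8+64+512+4096]=4681
n=17: 1·17 17·1  f→[1+4913]=4914
q^18  k|18↦f(k): 18:5832 9:729 6:216 3:27 2:8 1:1  a_18=6813
[q^19] f(1)=1,f(19)=6859 ⇒ 6860
d|20:{20,10,5,4,2,1}  Σf=8000+1000+125+64+8+1=9198
n=21: 1·21 3·7 7·3 21·1  f→[1+27+343+9261]=9632
d|22:{1,2,11,22}  Σf=1+8+1331+10648=11988

3528, 4681, 4914, 6813, 6860, 9198, 9632, 11988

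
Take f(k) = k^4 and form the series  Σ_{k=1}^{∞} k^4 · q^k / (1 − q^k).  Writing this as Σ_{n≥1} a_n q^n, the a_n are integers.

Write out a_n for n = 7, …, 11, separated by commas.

q^7  k|7↦f(k): 7:2401 1:1  a_7=2402
q^8  k|8↦f(k): 1:1 2:16 4:256 8:4096  a_8=4369
n=9: 9·1 3·3 1·9  f→[6561+81+1]=6643
n=10: 1·10 2·5 5·2 10·1  f→[1+16+625+10000]=10642
n=11: 11·1 1·11  f→[14641+1]=14642

2402, 4369, 6643, 10642, 14642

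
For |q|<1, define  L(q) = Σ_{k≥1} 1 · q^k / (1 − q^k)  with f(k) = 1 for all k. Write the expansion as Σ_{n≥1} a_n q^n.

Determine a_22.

a_22 = 4

d|22:{1,2,11,22}  Σf=1+1+1+1=4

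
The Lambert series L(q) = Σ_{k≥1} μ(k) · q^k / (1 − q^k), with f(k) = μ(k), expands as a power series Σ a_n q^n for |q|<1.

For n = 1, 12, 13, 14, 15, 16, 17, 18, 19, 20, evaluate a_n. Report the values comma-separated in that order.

q^1  k|1↦μ(k): 1:1  a_1=1
[q^12] μ(12)=0,μ(6)=1,μ(4)=0,μ(3)=-1,μ(2)=-1,μ(1)=1 ⇒ 0
d|13:{1,13}  Σμ=1+(-1)=0
q^14  k|14↦μ(k): 1:1 2:-1 7:-1 14:1  a_14=0
d|15:{15,5,3,1}  Σμ=1+(-1)+(-1)+1=0
[q^16] μ(1)=1,μ(2)=-1,μ(4)=0,μ(8)=0,μ(16)=0 ⇒ 0
[q^17] μ(17)=-1,μ(1)=1 ⇒ 0
q^18  k|18↦μ(k): 1:1 2:-1 3:-1 6:1 9:0 18:0  a_18=0
[q^19] μ(19)=-1,μ(1)=1 ⇒ 0
n=20: 1·20 2·10 4·5 5·4 10·2 20·1  μ→[1+(-1)+0+(-1)+1+0]=0

1, 0, 0, 0, 0, 0, 0, 0, 0, 0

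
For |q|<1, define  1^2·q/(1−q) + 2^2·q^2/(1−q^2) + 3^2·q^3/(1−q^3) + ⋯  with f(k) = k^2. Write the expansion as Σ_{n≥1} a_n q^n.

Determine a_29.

q^29  k|29↦f(k): 29:841 1:1  a_29=842

a_29 = 842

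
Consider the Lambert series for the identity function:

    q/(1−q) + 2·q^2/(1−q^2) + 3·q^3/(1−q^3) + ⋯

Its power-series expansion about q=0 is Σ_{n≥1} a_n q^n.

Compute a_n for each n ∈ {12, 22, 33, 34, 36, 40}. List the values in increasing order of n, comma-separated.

28, 36, 48, 54, 91, 90

d|12:{12,6,4,3,2,1}  Σf=12+6+4+3+2+1=28
d|22:{1,2,11,22}  Σf=1+2+11+22=36
n=33: 33·1 11·3 3·11 1·33  f→[33+11+3+1]=48
[q^34] f(1)=1,f(2)=2,f(17)=17,f(34)=34 ⇒ 54
d|36:{36,18,12,9,6,4,3,2,1}  Σf=36+18+12+9+6+4+3+2+1=91
[q^40] f(40)=40,f(20)=20,f(10)=10,f(8)=8,f(5)=5,f(4)=4,f(2)=2,f(1)=1 ⇒ 90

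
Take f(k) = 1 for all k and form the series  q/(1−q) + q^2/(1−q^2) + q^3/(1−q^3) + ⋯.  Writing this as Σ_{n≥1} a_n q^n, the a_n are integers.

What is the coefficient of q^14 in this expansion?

n=14: 14·1 7·2 2·7 1·14  f→[1+1+1+1]=4

a_14 = 4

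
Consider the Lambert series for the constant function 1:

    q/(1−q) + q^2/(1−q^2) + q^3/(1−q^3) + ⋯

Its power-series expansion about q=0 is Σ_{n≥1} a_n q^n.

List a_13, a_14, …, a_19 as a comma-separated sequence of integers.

2, 4, 4, 5, 2, 6, 2

q^13  k|13↦f(k): 1:1 13:1  a_13=2
d|14:{14,7,2,1}  Σf=1+1+1+1=4
d|15:{15,5,3,1}  Σf=1+1+1+1=4
n=16: 1·16 2·8 4·4 8·2 16·1  f→[1+1+1+1+1]=5
n=17: 1·17 17·1  f→[1+1]=2
n=18: 18·1 9·2 6·3 3·6 2·9 1·18  f→[1+1+1+1+1+1]=6
[q^19] f(1)=1,f(19)=1 ⇒ 2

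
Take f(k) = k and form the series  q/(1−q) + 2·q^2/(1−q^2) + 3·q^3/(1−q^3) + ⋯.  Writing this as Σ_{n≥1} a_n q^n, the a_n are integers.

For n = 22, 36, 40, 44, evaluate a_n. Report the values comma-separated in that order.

q^22  k|22↦f(k): 1:1 2:2 11:11 22:22  a_22=36
n=36: 1·36 2·18 3·12 4·9 6·6 9·4 12·3 18·2 36·1  f→[1+2+3+4+6+9+12+18+36]=91
n=40: 40·1 20·2 10·4 8·5 5·8 4·10 2·20 1·40  f→[40+20+10+8+5+4+2+1]=90
n=44: 44·1 22·2 11·4 4·11 2·22 1·44  f→[44+22+11+4+2+1]=84

36, 91, 90, 84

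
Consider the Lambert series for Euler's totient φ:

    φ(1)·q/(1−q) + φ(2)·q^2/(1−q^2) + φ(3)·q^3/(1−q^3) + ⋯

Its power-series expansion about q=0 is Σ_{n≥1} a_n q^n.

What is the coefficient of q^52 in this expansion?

q^52  k|52↦φ(k): 52:24 26:12 13:12 4:2 2:1 1:1  a_52=52

a_52 = 52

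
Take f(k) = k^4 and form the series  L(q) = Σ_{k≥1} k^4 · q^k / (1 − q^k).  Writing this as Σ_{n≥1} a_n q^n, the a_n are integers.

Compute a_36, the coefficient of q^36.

n=36: 1·36 2·18 3·12 4·9 6·6 9·4 12·3 18·2 36·1  f→[1+16+81+256+1296+6561+20736+104976+1679616]=1813539

a_36 = 1813539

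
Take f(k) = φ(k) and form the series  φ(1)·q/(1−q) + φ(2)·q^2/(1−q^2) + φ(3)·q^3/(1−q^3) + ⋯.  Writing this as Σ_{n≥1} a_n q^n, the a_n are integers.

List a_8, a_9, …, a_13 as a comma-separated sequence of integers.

[q^8] φ(8)=4,φ(4)=2,φ(2)=1,φ(1)=1 ⇒ 8
[q^9] φ(1)=1,φ(3)=2,φ(9)=6 ⇒ 9
[q^10] φ(1)=1,φ(2)=1,φ(5)=4,φ(10)=4 ⇒ 10
n=11: 1·11 11·1  φ→[1+10]=11
[q^12] φ(1)=1,φ(2)=1,φ(3)=2,φ(4)=2,φ(6)=2,φ(12)=4 ⇒ 12
q^13  k|13↦φ(k): 1:1 13:12  a_13=13

8, 9, 10, 11, 12, 13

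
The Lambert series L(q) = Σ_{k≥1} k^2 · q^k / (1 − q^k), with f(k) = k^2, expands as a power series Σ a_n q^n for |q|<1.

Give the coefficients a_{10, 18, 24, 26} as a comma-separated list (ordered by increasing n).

d|10:{1,2,5,10}  Σf=1+4+25+100=130
n=18: 18·1 9·2 6·3 3·6 2·9 1·18  f→[324+81+36+9+4+1]=455
q^24  k|24↦f(k): 24:576 12:144 8:64 6:36 4:16 3:9 2:4 1:1  a_24=850
d|26:{1,2,13,26}  Σf=1+4+169+676=850

130, 455, 850, 850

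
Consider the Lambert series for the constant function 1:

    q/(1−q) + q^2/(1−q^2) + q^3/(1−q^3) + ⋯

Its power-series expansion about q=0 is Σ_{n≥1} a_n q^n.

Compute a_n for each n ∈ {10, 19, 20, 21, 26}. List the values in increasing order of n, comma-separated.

d|10:{1,2,5,10}  Σf=1+1+1+1=4
[q^19] f(19)=1,f(1)=1 ⇒ 2
n=20: 20·1 10·2 5·4 4·5 2·10 1·20  f→[1+1+1+1+1+1]=6
[q^21] f(1)=1,f(3)=1,f(7)=1,f(21)=1 ⇒ 4
d|26:{26,13,2,1}  Σf=1+1+1+1=4

4, 2, 6, 4, 4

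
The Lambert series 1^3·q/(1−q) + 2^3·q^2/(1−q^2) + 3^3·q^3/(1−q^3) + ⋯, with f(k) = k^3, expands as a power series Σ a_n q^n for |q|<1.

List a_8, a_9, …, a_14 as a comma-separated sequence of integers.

585, 757, 1134, 1332, 2044, 2198, 3096

n=8: 1·8 2·4 4·2 8·1  f→[1+8+64+512]=585
d|9:{1,3,9}  Σf=1+27+729=757
d|10:{1,2,5,10}  Σf=1+8+125+1000=1134
[q^11] f(1)=1,f(11)=1331 ⇒ 1332
d|12:{1,2,3,4,6,12}  Σf=1+8+27+64+216+1728=2044
d|13:{13,1}  Σf=2197+1=2198
n=14: 1·14 2·7 7·2 14·1  f→[1+8+343+2744]=3096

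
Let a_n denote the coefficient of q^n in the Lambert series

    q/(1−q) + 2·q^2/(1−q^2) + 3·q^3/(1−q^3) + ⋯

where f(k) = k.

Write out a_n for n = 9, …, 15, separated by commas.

13, 18, 12, 28, 14, 24, 24

[q^9] f(9)=9,f(3)=3,f(1)=1 ⇒ 13
[q^10] f(1)=1,f(2)=2,f(5)=5,f(10)=10 ⇒ 18
d|11:{1,11}  Σf=1+11=12
[q^12] f(1)=1,f(2)=2,f(3)=3,f(4)=4,f(6)=6,f(12)=12 ⇒ 28
[q^13] f(1)=1,f(13)=13 ⇒ 14
d|14:{14,7,2,1}  Σf=14+7+2+1=24
[q^15] f(1)=1,f(3)=3,f(5)=5,f(15)=15 ⇒ 24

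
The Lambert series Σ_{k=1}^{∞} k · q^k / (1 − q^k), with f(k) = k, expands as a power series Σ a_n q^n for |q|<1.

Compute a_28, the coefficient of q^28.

a_28 = 56

d|28:{1,2,4,7,14,28}  Σf=1+2+4+7+14+28=56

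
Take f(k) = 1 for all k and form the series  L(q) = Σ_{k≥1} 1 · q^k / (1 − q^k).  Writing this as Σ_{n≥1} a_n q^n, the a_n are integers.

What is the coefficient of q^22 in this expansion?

d|22:{22,11,2,1}  Σf=1+1+1+1=4

a_22 = 4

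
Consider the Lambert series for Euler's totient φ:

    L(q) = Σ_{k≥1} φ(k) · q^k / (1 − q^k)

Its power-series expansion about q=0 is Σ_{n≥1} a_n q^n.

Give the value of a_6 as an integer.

n=6: 6·1 3·2 2·3 1·6  φ→[2+2+1+1]=6

a_6 = 6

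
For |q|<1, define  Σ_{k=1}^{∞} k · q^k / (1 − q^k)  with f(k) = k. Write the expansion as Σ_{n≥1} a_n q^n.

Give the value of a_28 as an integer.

a_28 = 56

[q^28] f(1)=1,f(2)=2,f(4)=4,f(7)=7,f(14)=14,f(28)=28 ⇒ 56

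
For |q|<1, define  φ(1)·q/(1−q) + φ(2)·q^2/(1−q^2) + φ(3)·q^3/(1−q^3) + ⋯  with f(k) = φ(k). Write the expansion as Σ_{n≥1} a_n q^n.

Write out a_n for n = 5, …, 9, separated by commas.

q^5  k|5↦φ(k): 5:4 1:1  a_5=5
q^6  k|6↦φ(k): 6:2 3:2 2:1 1:1  a_6=6
d|7:{7,1}  Σφ=6+1=7
[q^8] φ(8)=4,φ(4)=2,φ(2)=1,φ(1)=1 ⇒ 8
n=9: 1·9 3·3 9·1  φ→[1+2+6]=9

5, 6, 7, 8, 9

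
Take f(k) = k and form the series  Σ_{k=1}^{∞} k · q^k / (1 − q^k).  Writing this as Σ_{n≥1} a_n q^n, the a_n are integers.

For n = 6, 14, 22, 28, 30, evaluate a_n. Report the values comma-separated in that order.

[q^6] f(6)=6,f(3)=3,f(2)=2,f(1)=1 ⇒ 12
q^14  k|14↦f(k): 1:1 2:2 7:7 14:14  a_14=24
[q^22] f(22)=22,f(11)=11,f(2)=2,f(1)=1 ⇒ 36
d|28:{1,2,4,7,14,28}  Σf=1+2+4+7+14+28=56
n=30: 1·30 2·15 3·10 5·6 6·5 10·3 15·2 30·1  f→[1+2+3+5+6+10+15+30]=72

12, 24, 36, 56, 72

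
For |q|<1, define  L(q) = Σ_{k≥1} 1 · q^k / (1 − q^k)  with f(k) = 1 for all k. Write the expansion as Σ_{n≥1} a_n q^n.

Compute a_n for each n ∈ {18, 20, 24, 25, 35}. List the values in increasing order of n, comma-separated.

6, 6, 8, 3, 4

[q^18] f(18)=1,f(9)=1,f(6)=1,f(3)=1,f(2)=1,f(1)=1 ⇒ 6
q^20  k|20↦f(k): 1:1 2:1 4:1 5:1 10:1 20:1  a_20=6
[q^24] f(1)=1,f(2)=1,f(3)=1,f(4)=1,f(6)=1,f(8)=1,f(12)=1,f(24)=1 ⇒ 8
d|25:{25,5,1}  Σf=1+1+1=3
q^35  k|35↦f(k): 35:1 7:1 5:1 1:1  a_35=4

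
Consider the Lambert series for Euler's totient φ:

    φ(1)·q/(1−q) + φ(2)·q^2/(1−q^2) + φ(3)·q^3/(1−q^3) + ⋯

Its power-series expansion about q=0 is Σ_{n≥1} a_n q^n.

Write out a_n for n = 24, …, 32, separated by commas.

[q^24] φ(1)=1,φ(2)=1,φ(3)=2,φ(4)=2,φ(6)=2,φ(8)=4,φ(12)=4,φ(24)=8 ⇒ 24
q^25  k|25↦φ(k): 1:1 5:4 25:20  a_25=25
n=26: 1·26 2·13 13·2 26·1  φ→[1+1+12+12]=26
[q^27] φ(1)=1,φ(3)=2,φ(9)=6,φ(27)=18 ⇒ 27
n=28: 1·28 2·14 4·7 7·4 14·2 28·1  φ→[1+1+2+6+6+12]=28
q^29  k|29↦φ(k): 29:28 1:1  a_29=29
[q^30] φ(30)=8,φ(15)=8,φ(10)=4,φ(6)=2,φ(5)=4,φ(3)=2,φ(2)=1,φ(1)=1 ⇒ 30
n=31: 31·1 1·31  φ→[30+1]=31
q^32  k|32↦φ(k): 1:1 2:1 4:2 8:4 16:8 32:16  a_32=32

24, 25, 26, 27, 28, 29, 30, 31, 32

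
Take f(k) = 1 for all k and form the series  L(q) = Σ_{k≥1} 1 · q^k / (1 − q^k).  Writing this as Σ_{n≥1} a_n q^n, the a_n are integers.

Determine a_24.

n=24: 1·24 2·12 3·8 4·6 6·4 8·3 12·2 24·1  f→[1+1+1+1+1+1+1+1]=8

a_24 = 8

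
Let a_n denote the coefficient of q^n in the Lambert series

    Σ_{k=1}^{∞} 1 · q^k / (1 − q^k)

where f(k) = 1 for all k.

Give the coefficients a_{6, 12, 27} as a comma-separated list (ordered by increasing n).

[q^6] f(1)=1,f(2)=1,f(3)=1,f(6)=1 ⇒ 4
n=12: 1·12 2·6 3·4 4·3 6·2 12·1  f→[1+1+1+1+1+1]=6
[q^27] f(27)=1,f(9)=1,f(3)=1,f(1)=1 ⇒ 4

4, 6, 4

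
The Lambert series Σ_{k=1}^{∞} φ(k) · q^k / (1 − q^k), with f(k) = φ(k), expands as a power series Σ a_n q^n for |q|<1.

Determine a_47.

n=47: 47·1 1·47  φ→[46+1]=47

a_47 = 47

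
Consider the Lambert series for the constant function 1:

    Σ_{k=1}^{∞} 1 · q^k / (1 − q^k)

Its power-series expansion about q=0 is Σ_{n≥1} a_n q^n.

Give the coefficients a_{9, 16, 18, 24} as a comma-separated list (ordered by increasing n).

3, 5, 6, 8

q^9  k|9↦f(k): 1:1 3:1 9:1  a_9=3
n=16: 16·1 8·2 4·4 2·8 1·16  f→[1+1+1+1+1]=5
q^18  k|18↦f(k): 18:1 9:1 6:1 3:1 2:1 1:1  a_18=6
q^24  k|24↦f(k): 24:1 12:1 8:1 6:1 4:1 3:1 2:1 1:1  a_24=8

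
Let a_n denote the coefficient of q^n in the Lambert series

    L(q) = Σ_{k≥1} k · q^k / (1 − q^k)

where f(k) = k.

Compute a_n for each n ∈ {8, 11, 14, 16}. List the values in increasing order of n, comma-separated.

d|8:{8,4,2,1}  Σf=8+4+2+1=15
[q^11] f(1)=1,f(11)=11 ⇒ 12
n=14: 14·1 7·2 2·7 1·14  f→[14+7+2+1]=24
[q^16] f(16)=16,f(8)=8,f(4)=4,f(2)=2,f(1)=1 ⇒ 31

15, 12, 24, 31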